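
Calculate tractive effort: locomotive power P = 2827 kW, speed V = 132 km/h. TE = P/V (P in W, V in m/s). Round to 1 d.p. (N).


Convert: P = 2827 kW = 2827000 W
V = 132 / 3.6 = 36.6667 m/s
TE = 2827000 / 36.6667
TE = 77100.0 N

77100.0


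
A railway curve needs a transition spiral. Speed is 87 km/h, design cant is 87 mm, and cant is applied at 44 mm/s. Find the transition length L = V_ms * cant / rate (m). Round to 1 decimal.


Convert speed: V = 87 / 3.6 = 24.1667 m/s
L = 24.1667 * 87 / 44
L = 2102.5 / 44
L = 47.8 m

47.8


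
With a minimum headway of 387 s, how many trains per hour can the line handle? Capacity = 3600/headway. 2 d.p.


Capacity = 3600 / headway
Capacity = 3600 / 387
Capacity = 9.30 trains/hour

9.30


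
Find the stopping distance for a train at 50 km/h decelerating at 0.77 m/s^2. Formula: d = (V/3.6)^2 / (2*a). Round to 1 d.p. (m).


Convert speed: V = 50 / 3.6 = 13.8889 m/s
V^2 = 192.9012
d = 192.9012 / (2 * 0.77)
d = 192.9012 / 1.54
d = 125.3 m

125.3


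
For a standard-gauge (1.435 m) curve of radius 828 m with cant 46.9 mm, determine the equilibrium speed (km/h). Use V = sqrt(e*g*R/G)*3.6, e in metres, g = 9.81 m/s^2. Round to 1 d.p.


Convert cant: e = 46.9 mm = 0.0469 m
V_ms = sqrt(0.0469 * 9.81 * 828 / 1.435)
V_ms = sqrt(265.472956) = 16.2933 m/s
V = 16.2933 * 3.6 = 58.7 km/h

58.7


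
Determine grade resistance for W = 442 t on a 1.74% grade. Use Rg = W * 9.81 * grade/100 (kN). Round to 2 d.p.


Rg = W * 9.81 * grade / 100
Rg = 442 * 9.81 * 1.74 / 100
Rg = 4336.02 * 0.0174
Rg = 75.45 kN

75.45


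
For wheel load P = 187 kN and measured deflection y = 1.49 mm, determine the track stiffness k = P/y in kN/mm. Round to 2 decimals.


Track stiffness k = P / y
k = 187 / 1.49
k = 125.50 kN/mm

125.50


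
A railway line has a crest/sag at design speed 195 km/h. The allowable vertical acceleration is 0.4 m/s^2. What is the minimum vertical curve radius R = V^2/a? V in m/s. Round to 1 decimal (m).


Convert speed: V = 195 / 3.6 = 54.1667 m/s
V^2 = 2934.0278 m^2/s^2
R_v = 2934.0278 / 0.4
R_v = 7335.1 m

7335.1


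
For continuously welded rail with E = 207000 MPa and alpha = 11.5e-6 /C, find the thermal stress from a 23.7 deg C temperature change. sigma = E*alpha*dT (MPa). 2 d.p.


sigma = E * alpha * dT
sigma = 207000 * 11.5e-6 * 23.7
sigma = 2.3805 * 23.7
sigma = 56.42 MPa

56.42


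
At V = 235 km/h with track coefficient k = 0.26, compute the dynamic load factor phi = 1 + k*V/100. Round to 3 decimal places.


phi = 1 + k * V / 100
phi = 1 + 0.26 * 235 / 100
phi = 1 + 0.611
phi = 1.611

1.611


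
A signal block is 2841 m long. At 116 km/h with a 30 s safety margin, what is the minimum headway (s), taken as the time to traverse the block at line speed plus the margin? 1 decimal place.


V = 116 / 3.6 = 32.2222 m/s
Block traversal time = 2841 / 32.2222 = 88.169 s
Headway = 88.169 + 30
Headway = 118.2 s

118.2


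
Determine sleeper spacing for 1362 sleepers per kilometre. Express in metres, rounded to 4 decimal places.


Spacing = 1000 m / number of sleepers
Spacing = 1000 / 1362
Spacing = 0.7342 m

0.7342


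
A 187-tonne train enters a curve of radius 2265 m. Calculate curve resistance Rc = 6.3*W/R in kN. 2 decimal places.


Rc = 6.3 * W / R
Rc = 6.3 * 187 / 2265
Rc = 1178.1 / 2265
Rc = 0.52 kN

0.52


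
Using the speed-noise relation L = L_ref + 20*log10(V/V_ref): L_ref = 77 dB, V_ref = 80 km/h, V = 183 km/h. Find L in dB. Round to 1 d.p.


V/V_ref = 183 / 80 = 2.2875
log10(2.2875) = 0.359361
20 * 0.359361 = 7.1872
L = 77 + 7.1872 = 84.2 dB

84.2


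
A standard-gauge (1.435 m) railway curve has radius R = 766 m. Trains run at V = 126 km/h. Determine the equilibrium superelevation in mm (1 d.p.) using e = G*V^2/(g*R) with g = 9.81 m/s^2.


Convert speed: V = 126 / 3.6 = 35.0 m/s
Apply formula: e = 1.435 * 35.0^2 / (9.81 * 766)
e = 1.435 * 1225.0 / 7514.46
e = 0.233932 m = 233.9 mm

233.9


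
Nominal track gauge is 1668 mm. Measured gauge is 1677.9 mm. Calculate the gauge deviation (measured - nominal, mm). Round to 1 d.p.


Deviation = measured - nominal
Deviation = 1677.9 - 1668
Deviation = 9.9 mm

9.9


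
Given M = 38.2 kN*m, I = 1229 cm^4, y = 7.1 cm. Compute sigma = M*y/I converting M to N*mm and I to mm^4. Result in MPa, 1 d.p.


Convert units:
M = 38.2 kN*m = 38200000 N*mm
y = 7.1 cm = 71 mm
I = 1229 cm^4 = 12290000 mm^4
sigma = 38200000 * 71 / 12290000
sigma = 220.7 MPa

220.7


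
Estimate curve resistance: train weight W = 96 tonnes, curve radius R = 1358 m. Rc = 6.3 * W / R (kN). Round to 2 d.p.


Rc = 6.3 * W / R
Rc = 6.3 * 96 / 1358
Rc = 604.8 / 1358
Rc = 0.45 kN

0.45


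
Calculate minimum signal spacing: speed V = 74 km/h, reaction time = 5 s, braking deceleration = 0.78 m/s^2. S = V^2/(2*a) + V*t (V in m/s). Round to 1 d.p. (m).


V = 74 / 3.6 = 20.5556 m/s
Braking distance = 20.5556^2 / (2*0.78) = 270.8531 m
Sighting distance = 20.5556 * 5 = 102.7778 m
S = 270.8531 + 102.7778 = 373.6 m

373.6


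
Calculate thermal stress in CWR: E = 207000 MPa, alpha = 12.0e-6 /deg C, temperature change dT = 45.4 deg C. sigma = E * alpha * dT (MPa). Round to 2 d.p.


sigma = E * alpha * dT
sigma = 207000 * 12.0e-6 * 45.4
sigma = 2.484 * 45.4
sigma = 112.77 MPa

112.77


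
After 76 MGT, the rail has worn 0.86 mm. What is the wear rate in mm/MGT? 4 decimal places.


Wear rate = total wear / cumulative tonnage
Rate = 0.86 / 76
Rate = 0.0113 mm/MGT

0.0113


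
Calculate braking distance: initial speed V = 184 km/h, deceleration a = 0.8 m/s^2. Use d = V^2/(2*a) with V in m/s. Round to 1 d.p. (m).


Convert speed: V = 184 / 3.6 = 51.1111 m/s
V^2 = 2612.3457
d = 2612.3457 / (2 * 0.8)
d = 2612.3457 / 1.6
d = 1632.7 m

1632.7


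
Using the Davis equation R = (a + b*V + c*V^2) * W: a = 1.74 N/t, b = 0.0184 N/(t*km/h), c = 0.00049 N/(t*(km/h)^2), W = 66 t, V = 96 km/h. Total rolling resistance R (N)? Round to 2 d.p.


b*V = 0.0184 * 96 = 1.7664
c*V^2 = 0.00049 * 9216 = 4.51584
R_per_t = 1.74 + 1.7664 + 4.51584 = 8.02224 N/t
R_total = 8.02224 * 66 = 529.47 N

529.47


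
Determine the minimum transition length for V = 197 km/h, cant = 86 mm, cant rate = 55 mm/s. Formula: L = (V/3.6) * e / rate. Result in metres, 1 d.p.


Convert speed: V = 197 / 3.6 = 54.7222 m/s
L = 54.7222 * 86 / 55
L = 4706.1111 / 55
L = 85.6 m

85.6


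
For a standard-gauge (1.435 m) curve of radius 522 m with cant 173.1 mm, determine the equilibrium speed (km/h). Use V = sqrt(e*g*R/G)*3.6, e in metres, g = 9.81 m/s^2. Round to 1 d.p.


Convert cant: e = 173.1 mm = 0.1731 m
V_ms = sqrt(0.1731 * 9.81 * 522 / 1.435)
V_ms = sqrt(617.710064) = 24.8538 m/s
V = 24.8538 * 3.6 = 89.5 km/h

89.5


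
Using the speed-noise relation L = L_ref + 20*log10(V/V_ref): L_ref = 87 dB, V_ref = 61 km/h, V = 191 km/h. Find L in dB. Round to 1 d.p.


V/V_ref = 191 / 61 = 3.131148
log10(3.131148) = 0.495704
20 * 0.495704 = 9.9141
L = 87 + 9.9141 = 96.9 dB

96.9


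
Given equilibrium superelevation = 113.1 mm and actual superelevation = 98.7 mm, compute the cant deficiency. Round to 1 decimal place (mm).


Cant deficiency = equilibrium cant - actual cant
CD = 113.1 - 98.7
CD = 14.4 mm

14.4


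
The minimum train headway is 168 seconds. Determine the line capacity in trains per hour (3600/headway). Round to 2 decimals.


Capacity = 3600 / headway
Capacity = 3600 / 168
Capacity = 21.43 trains/hour

21.43


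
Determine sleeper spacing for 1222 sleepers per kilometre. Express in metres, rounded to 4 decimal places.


Spacing = 1000 m / number of sleepers
Spacing = 1000 / 1222
Spacing = 0.8183 m

0.8183


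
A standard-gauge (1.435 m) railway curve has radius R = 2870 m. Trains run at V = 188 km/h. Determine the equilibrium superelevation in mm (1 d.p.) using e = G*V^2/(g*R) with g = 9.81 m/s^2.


Convert speed: V = 188 / 3.6 = 52.2222 m/s
Apply formula: e = 1.435 * 52.2222^2 / (9.81 * 2870)
e = 1.435 * 2727.1605 / 28154.7
e = 0.138999 m = 139.0 mm

139.0


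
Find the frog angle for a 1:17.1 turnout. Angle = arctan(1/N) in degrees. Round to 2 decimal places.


1/N = 1/17.1 = 0.05848
angle = arctan(0.05848) = 0.058413 rad
angle = 0.058413 * 180/pi = 3.35 degrees

3.35


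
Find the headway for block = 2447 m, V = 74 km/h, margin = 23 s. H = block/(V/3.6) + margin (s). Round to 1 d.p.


V = 74 / 3.6 = 20.5556 m/s
Block traversal time = 2447 / 20.5556 = 119.0432 s
Headway = 119.0432 + 23
Headway = 142.0 s

142.0


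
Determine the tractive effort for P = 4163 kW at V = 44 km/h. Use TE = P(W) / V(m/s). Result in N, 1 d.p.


Convert: P = 4163 kW = 4163000 W
V = 44 / 3.6 = 12.2222 m/s
TE = 4163000 / 12.2222
TE = 340609.1 N

340609.1


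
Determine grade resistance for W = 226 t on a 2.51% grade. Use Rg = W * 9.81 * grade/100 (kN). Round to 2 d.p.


Rg = W * 9.81 * grade / 100
Rg = 226 * 9.81 * 2.51 / 100
Rg = 2217.06 * 0.0251
Rg = 55.65 kN

55.65


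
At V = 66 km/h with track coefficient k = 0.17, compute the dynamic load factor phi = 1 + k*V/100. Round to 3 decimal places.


phi = 1 + k * V / 100
phi = 1 + 0.17 * 66 / 100
phi = 1 + 0.1122
phi = 1.112

1.112


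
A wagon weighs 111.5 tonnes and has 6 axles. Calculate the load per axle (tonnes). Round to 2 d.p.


Load per axle = total weight / number of axles
Load = 111.5 / 6
Load = 18.58 tonnes

18.58


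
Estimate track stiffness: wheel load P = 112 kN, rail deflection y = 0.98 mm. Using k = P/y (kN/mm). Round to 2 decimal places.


Track stiffness k = P / y
k = 112 / 0.98
k = 114.29 kN/mm

114.29


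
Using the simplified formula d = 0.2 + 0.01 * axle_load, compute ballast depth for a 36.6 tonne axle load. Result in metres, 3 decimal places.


d = 0.2 + 0.01 * 36.6
d = 0.2 + 0.366
d = 0.566 m

0.566


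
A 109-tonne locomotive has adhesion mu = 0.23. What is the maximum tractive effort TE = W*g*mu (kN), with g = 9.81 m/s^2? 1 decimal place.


TE_max = W * g * mu
TE_max = 109 * 9.81 * 0.23
TE_max = 1069.29 * 0.23
TE_max = 245.9 kN

245.9


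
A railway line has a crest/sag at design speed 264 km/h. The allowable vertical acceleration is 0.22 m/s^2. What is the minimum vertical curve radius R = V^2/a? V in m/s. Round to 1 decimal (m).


Convert speed: V = 264 / 3.6 = 73.3333 m/s
V^2 = 5377.7778 m^2/s^2
R_v = 5377.7778 / 0.22
R_v = 24444.4 m

24444.4


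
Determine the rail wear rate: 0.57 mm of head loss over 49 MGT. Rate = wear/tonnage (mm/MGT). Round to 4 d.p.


Wear rate = total wear / cumulative tonnage
Rate = 0.57 / 49
Rate = 0.0116 mm/MGT

0.0116


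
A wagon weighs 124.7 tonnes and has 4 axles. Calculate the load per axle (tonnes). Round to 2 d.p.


Load per axle = total weight / number of axles
Load = 124.7 / 4
Load = 31.18 tonnes

31.18


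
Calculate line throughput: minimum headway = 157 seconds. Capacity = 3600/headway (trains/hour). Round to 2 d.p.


Capacity = 3600 / headway
Capacity = 3600 / 157
Capacity = 22.93 trains/hour

22.93


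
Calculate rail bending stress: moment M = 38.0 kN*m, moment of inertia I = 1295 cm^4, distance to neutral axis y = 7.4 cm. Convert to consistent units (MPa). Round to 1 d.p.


Convert units:
M = 38.0 kN*m = 38000000 N*mm
y = 7.4 cm = 74 mm
I = 1295 cm^4 = 12950000 mm^4
sigma = 38000000 * 74 / 12950000
sigma = 217.1 MPa

217.1


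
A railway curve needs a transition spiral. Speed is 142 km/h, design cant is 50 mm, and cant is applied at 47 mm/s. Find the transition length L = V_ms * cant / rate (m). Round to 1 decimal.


Convert speed: V = 142 / 3.6 = 39.4444 m/s
L = 39.4444 * 50 / 47
L = 1972.2222 / 47
L = 42.0 m

42.0


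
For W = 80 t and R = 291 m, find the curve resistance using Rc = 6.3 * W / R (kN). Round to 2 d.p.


Rc = 6.3 * W / R
Rc = 6.3 * 80 / 291
Rc = 504.0 / 291
Rc = 1.73 kN

1.73


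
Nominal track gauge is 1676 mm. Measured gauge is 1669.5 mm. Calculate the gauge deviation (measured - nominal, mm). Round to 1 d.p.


Deviation = measured - nominal
Deviation = 1669.5 - 1676
Deviation = -6.5 mm

-6.5


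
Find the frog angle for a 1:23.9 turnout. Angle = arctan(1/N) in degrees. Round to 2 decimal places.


1/N = 1/23.9 = 0.041841
angle = arctan(0.041841) = 0.041817 rad
angle = 0.041817 * 180/pi = 2.40 degrees

2.40


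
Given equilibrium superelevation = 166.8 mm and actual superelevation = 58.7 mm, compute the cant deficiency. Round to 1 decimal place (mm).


Cant deficiency = equilibrium cant - actual cant
CD = 166.8 - 58.7
CD = 108.1 mm

108.1


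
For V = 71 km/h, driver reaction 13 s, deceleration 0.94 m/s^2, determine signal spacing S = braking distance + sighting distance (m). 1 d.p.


V = 71 / 3.6 = 19.7222 m/s
Braking distance = 19.7222^2 / (2*0.94) = 206.8968 m
Sighting distance = 19.7222 * 13 = 256.3889 m
S = 206.8968 + 256.3889 = 463.3 m

463.3


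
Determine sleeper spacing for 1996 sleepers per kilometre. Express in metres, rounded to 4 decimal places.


Spacing = 1000 m / number of sleepers
Spacing = 1000 / 1996
Spacing = 0.5010 m

0.5010


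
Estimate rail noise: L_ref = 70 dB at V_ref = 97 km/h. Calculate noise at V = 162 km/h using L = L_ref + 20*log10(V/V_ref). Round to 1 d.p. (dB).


V/V_ref = 162 / 97 = 1.670103
log10(1.670103) = 0.222743
20 * 0.222743 = 4.4549
L = 70 + 4.4549 = 74.5 dB

74.5


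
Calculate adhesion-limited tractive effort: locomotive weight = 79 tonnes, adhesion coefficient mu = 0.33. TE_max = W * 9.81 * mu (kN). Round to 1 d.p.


TE_max = W * g * mu
TE_max = 79 * 9.81 * 0.33
TE_max = 774.99 * 0.33
TE_max = 255.7 kN

255.7


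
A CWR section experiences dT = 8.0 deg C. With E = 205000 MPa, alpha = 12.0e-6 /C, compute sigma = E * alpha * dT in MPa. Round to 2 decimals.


sigma = E * alpha * dT
sigma = 205000 * 12.0e-6 * 8.0
sigma = 2.46 * 8.0
sigma = 19.68 MPa

19.68


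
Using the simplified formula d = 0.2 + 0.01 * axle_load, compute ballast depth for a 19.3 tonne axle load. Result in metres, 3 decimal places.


d = 0.2 + 0.01 * 19.3
d = 0.2 + 0.193
d = 0.393 m

0.393


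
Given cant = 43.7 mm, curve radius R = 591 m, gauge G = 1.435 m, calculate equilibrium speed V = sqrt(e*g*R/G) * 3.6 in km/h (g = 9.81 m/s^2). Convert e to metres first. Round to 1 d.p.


Convert cant: e = 43.7 mm = 0.0437 m
V_ms = sqrt(0.0437 * 9.81 * 591 / 1.435)
V_ms = sqrt(176.55744) = 13.2875 m/s
V = 13.2875 * 3.6 = 47.8 km/h

47.8


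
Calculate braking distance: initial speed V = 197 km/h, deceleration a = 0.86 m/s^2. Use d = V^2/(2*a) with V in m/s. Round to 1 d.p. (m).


Convert speed: V = 197 / 3.6 = 54.7222 m/s
V^2 = 2994.5216
d = 2994.5216 / (2 * 0.86)
d = 2994.5216 / 1.72
d = 1741.0 m

1741.0


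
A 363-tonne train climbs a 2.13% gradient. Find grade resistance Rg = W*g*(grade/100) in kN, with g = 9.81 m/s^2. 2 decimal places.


Rg = W * 9.81 * grade / 100
Rg = 363 * 9.81 * 2.13 / 100
Rg = 3561.03 * 0.0213
Rg = 75.85 kN

75.85


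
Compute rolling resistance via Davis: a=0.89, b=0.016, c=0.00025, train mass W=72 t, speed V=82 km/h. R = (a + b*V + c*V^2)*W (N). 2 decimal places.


b*V = 0.016 * 82 = 1.312
c*V^2 = 0.00025 * 6724 = 1.681
R_per_t = 0.89 + 1.312 + 1.681 = 3.883 N/t
R_total = 3.883 * 72 = 279.58 N

279.58


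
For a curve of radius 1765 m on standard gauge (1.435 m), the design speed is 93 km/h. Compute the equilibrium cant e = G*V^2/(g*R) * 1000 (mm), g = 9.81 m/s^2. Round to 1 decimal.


Convert speed: V = 93 / 3.6 = 25.8333 m/s
Apply formula: e = 1.435 * 25.8333^2 / (9.81 * 1765)
e = 1.435 * 667.3611 / 17314.65
e = 0.055309 m = 55.3 mm

55.3


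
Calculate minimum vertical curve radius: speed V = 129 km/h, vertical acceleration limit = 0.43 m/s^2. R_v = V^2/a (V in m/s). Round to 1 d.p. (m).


Convert speed: V = 129 / 3.6 = 35.8333 m/s
V^2 = 1284.0278 m^2/s^2
R_v = 1284.0278 / 0.43
R_v = 2986.1 m

2986.1


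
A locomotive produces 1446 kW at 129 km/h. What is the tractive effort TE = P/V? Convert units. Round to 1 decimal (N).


Convert: P = 1446 kW = 1446000 W
V = 129 / 3.6 = 35.8333 m/s
TE = 1446000 / 35.8333
TE = 40353.5 N

40353.5


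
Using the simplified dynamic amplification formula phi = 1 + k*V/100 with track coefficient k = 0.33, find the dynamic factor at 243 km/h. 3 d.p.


phi = 1 + k * V / 100
phi = 1 + 0.33 * 243 / 100
phi = 1 + 0.8019
phi = 1.802

1.802


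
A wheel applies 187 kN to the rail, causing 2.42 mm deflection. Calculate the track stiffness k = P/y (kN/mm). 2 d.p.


Track stiffness k = P / y
k = 187 / 2.42
k = 77.27 kN/mm

77.27


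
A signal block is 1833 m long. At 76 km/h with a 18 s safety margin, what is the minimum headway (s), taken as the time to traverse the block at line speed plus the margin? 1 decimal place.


V = 76 / 3.6 = 21.1111 m/s
Block traversal time = 1833 / 21.1111 = 86.8263 s
Headway = 86.8263 + 18
Headway = 104.8 s

104.8


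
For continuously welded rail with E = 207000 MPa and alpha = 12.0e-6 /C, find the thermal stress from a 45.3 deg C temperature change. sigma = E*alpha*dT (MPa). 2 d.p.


sigma = E * alpha * dT
sigma = 207000 * 12.0e-6 * 45.3
sigma = 2.484 * 45.3
sigma = 112.53 MPa

112.53


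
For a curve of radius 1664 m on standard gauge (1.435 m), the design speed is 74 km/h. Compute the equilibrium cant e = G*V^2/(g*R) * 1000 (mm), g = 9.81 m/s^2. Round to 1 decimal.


Convert speed: V = 74 / 3.6 = 20.5556 m/s
Apply formula: e = 1.435 * 20.5556^2 / (9.81 * 1664)
e = 1.435 * 422.5309 / 16323.84
e = 0.037144 m = 37.1 mm

37.1


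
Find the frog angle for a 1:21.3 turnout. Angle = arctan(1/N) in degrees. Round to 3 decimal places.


1/N = 1/21.3 = 0.046948
angle = arctan(0.046948) = 0.046914 rad
angle = 0.046914 * 180/pi = 2.688 degrees

2.688


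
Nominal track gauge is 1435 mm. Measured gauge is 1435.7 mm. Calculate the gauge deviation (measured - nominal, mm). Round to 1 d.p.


Deviation = measured - nominal
Deviation = 1435.7 - 1435
Deviation = 0.7 mm

0.7


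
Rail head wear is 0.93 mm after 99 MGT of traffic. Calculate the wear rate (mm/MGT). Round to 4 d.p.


Wear rate = total wear / cumulative tonnage
Rate = 0.93 / 99
Rate = 0.0094 mm/MGT

0.0094


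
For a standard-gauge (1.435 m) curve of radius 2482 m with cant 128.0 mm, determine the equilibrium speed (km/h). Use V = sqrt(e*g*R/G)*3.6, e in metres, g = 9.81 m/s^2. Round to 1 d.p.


Convert cant: e = 128.0 mm = 0.1280 m
V_ms = sqrt(0.1280 * 9.81 * 2482 / 1.435)
V_ms = sqrt(2171.845129) = 46.6031 m/s
V = 46.6031 * 3.6 = 167.8 km/h

167.8


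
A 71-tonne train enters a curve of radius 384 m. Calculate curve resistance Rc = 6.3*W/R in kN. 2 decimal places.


Rc = 6.3 * W / R
Rc = 6.3 * 71 / 384
Rc = 447.3 / 384
Rc = 1.16 kN

1.16


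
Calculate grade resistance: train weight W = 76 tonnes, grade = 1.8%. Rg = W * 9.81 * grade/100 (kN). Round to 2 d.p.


Rg = W * 9.81 * grade / 100
Rg = 76 * 9.81 * 1.8 / 100
Rg = 745.56 * 0.018
Rg = 13.42 kN

13.42


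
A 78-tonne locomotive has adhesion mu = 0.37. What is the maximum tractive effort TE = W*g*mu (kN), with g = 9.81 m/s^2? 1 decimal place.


TE_max = W * g * mu
TE_max = 78 * 9.81 * 0.37
TE_max = 765.18 * 0.37
TE_max = 283.1 kN

283.1


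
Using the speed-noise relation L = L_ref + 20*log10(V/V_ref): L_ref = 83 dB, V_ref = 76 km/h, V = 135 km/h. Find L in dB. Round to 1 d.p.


V/V_ref = 135 / 76 = 1.776316
log10(1.776316) = 0.24952
20 * 0.24952 = 4.9904
L = 83 + 4.9904 = 88.0 dB

88.0


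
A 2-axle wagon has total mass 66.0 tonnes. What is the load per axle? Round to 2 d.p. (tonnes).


Load per axle = total weight / number of axles
Load = 66.0 / 2
Load = 33.00 tonnes

33.00


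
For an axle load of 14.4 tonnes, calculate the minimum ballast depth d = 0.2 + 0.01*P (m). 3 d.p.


d = 0.2 + 0.01 * 14.4
d = 0.2 + 0.144
d = 0.344 m

0.344


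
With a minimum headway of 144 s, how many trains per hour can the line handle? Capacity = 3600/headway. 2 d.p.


Capacity = 3600 / headway
Capacity = 3600 / 144
Capacity = 25.00 trains/hour

25.00


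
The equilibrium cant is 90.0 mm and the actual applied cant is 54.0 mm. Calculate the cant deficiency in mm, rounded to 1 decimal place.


Cant deficiency = equilibrium cant - actual cant
CD = 90.0 - 54.0
CD = 36.0 mm

36.0


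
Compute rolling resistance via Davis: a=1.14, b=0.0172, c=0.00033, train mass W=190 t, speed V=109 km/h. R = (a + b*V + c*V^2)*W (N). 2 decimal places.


b*V = 0.0172 * 109 = 1.8748
c*V^2 = 0.00033 * 11881 = 3.92073
R_per_t = 1.14 + 1.8748 + 3.92073 = 6.93553 N/t
R_total = 6.93553 * 190 = 1317.75 N

1317.75


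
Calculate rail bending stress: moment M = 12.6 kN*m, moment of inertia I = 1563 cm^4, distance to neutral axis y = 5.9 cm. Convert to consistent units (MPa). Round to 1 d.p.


Convert units:
M = 12.6 kN*m = 12600000 N*mm
y = 5.9 cm = 59 mm
I = 1563 cm^4 = 15630000 mm^4
sigma = 12600000 * 59 / 15630000
sigma = 47.6 MPa

47.6


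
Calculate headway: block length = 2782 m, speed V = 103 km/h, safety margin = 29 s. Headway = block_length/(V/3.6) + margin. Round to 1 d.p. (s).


V = 103 / 3.6 = 28.6111 m/s
Block traversal time = 2782 / 28.6111 = 97.235 s
Headway = 97.235 + 29
Headway = 126.2 s

126.2


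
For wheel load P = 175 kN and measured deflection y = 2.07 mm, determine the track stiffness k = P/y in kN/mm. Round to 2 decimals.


Track stiffness k = P / y
k = 175 / 2.07
k = 84.54 kN/mm

84.54


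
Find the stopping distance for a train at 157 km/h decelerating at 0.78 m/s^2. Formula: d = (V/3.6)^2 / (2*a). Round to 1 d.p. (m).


Convert speed: V = 157 / 3.6 = 43.6111 m/s
V^2 = 1901.929
d = 1901.929 / (2 * 0.78)
d = 1901.929 / 1.56
d = 1219.2 m

1219.2


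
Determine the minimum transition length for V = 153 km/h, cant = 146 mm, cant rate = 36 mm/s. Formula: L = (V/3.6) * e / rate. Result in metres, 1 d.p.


Convert speed: V = 153 / 3.6 = 42.5 m/s
L = 42.5 * 146 / 36
L = 6205.0 / 36
L = 172.4 m

172.4


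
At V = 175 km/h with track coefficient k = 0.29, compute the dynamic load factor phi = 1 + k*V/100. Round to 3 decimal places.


phi = 1 + k * V / 100
phi = 1 + 0.29 * 175 / 100
phi = 1 + 0.5075
phi = 1.508

1.508


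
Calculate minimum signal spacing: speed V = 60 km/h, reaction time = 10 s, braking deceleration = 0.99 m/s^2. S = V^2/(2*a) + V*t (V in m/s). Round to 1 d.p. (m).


V = 60 / 3.6 = 16.6667 m/s
Braking distance = 16.6667^2 / (2*0.99) = 140.2918 m
Sighting distance = 16.6667 * 10 = 166.6667 m
S = 140.2918 + 166.6667 = 307.0 m

307.0


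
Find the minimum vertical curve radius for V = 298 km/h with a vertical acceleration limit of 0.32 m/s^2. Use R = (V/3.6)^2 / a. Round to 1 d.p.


Convert speed: V = 298 / 3.6 = 82.7778 m/s
V^2 = 6852.1605 m^2/s^2
R_v = 6852.1605 / 0.32
R_v = 21413.0 m

21413.0


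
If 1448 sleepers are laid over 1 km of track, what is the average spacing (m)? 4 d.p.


Spacing = 1000 m / number of sleepers
Spacing = 1000 / 1448
Spacing = 0.6906 m

0.6906


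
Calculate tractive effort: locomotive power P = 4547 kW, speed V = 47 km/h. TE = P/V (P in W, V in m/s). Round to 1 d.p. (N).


Convert: P = 4547 kW = 4547000 W
V = 47 / 3.6 = 13.0556 m/s
TE = 4547000 / 13.0556
TE = 348280.9 N

348280.9


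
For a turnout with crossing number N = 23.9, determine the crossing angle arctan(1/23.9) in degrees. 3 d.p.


1/N = 1/23.9 = 0.041841
angle = arctan(0.041841) = 0.041817 rad
angle = 0.041817 * 180/pi = 2.396 degrees

2.396


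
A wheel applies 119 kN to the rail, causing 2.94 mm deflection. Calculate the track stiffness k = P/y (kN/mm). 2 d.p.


Track stiffness k = P / y
k = 119 / 2.94
k = 40.48 kN/mm

40.48


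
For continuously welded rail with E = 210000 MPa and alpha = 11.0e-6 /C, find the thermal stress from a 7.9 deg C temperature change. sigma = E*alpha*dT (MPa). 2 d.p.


sigma = E * alpha * dT
sigma = 210000 * 11.0e-6 * 7.9
sigma = 2.31 * 7.9
sigma = 18.25 MPa

18.25


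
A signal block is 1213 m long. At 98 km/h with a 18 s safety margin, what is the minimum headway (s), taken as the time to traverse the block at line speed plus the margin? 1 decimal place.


V = 98 / 3.6 = 27.2222 m/s
Block traversal time = 1213 / 27.2222 = 44.5592 s
Headway = 44.5592 + 18
Headway = 62.6 s

62.6


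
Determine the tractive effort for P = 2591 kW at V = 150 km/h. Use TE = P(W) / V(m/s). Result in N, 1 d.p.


Convert: P = 2591 kW = 2591000 W
V = 150 / 3.6 = 41.6667 m/s
TE = 2591000 / 41.6667
TE = 62184.0 N

62184.0


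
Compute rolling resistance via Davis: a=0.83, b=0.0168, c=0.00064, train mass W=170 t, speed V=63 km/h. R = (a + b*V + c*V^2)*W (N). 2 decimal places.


b*V = 0.0168 * 63 = 1.0584
c*V^2 = 0.00064 * 3969 = 2.54016
R_per_t = 0.83 + 1.0584 + 2.54016 = 4.42856 N/t
R_total = 4.42856 * 170 = 752.86 N

752.86


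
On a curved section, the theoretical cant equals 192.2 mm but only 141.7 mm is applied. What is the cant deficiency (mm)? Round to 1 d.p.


Cant deficiency = equilibrium cant - actual cant
CD = 192.2 - 141.7
CD = 50.5 mm

50.5


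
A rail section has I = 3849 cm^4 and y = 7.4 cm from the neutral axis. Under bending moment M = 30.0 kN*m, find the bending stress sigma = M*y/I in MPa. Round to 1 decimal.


Convert units:
M = 30.0 kN*m = 30000000 N*mm
y = 7.4 cm = 74 mm
I = 3849 cm^4 = 38490000 mm^4
sigma = 30000000 * 74 / 38490000
sigma = 57.7 MPa

57.7


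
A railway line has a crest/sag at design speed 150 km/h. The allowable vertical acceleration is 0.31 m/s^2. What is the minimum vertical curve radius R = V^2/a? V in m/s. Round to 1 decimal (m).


Convert speed: V = 150 / 3.6 = 41.6667 m/s
V^2 = 1736.1111 m^2/s^2
R_v = 1736.1111 / 0.31
R_v = 5600.4 m

5600.4


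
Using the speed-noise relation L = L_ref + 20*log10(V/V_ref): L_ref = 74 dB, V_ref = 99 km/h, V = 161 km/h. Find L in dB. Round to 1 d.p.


V/V_ref = 161 / 99 = 1.626263
log10(1.626263) = 0.211191
20 * 0.211191 = 4.2238
L = 74 + 4.2238 = 78.2 dB

78.2


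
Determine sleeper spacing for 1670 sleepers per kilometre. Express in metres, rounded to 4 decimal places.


Spacing = 1000 m / number of sleepers
Spacing = 1000 / 1670
Spacing = 0.5988 m

0.5988


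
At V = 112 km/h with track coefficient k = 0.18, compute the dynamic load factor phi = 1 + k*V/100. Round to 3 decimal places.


phi = 1 + k * V / 100
phi = 1 + 0.18 * 112 / 100
phi = 1 + 0.2016
phi = 1.202

1.202


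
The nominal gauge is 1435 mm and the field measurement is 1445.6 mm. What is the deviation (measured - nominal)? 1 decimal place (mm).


Deviation = measured - nominal
Deviation = 1445.6 - 1435
Deviation = 10.6 mm

10.6


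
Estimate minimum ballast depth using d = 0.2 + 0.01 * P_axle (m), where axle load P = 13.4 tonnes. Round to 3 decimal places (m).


d = 0.2 + 0.01 * 13.4
d = 0.2 + 0.134
d = 0.334 m

0.334


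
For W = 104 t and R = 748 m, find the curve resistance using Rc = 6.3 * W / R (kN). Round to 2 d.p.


Rc = 6.3 * W / R
Rc = 6.3 * 104 / 748
Rc = 655.2 / 748
Rc = 0.88 kN

0.88


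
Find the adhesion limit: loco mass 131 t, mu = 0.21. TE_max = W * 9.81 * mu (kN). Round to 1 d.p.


TE_max = W * g * mu
TE_max = 131 * 9.81 * 0.21
TE_max = 1285.11 * 0.21
TE_max = 269.9 kN

269.9


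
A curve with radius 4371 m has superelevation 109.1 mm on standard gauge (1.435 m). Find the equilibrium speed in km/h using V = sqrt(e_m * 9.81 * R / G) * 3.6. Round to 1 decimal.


Convert cant: e = 109.1 mm = 0.1091 m
V_ms = sqrt(0.1091 * 9.81 * 4371 / 1.435)
V_ms = sqrt(3260.038008) = 57.0967 m/s
V = 57.0967 * 3.6 = 205.5 km/h

205.5


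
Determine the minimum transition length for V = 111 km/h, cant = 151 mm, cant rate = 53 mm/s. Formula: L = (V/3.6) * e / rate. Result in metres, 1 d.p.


Convert speed: V = 111 / 3.6 = 30.8333 m/s
L = 30.8333 * 151 / 53
L = 4655.8333 / 53
L = 87.8 m

87.8


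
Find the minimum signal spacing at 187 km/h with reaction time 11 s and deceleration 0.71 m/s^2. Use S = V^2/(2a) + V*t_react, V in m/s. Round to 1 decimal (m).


V = 187 / 3.6 = 51.9444 m/s
Braking distance = 51.9444^2 / (2*0.71) = 1900.1587 m
Sighting distance = 51.9444 * 11 = 571.3889 m
S = 1900.1587 + 571.3889 = 2471.5 m

2471.5


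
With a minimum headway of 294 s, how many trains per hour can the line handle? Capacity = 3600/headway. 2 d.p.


Capacity = 3600 / headway
Capacity = 3600 / 294
Capacity = 12.24 trains/hour

12.24


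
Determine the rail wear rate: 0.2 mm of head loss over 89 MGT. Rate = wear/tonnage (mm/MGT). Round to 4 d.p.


Wear rate = total wear / cumulative tonnage
Rate = 0.2 / 89
Rate = 0.0022 mm/MGT

0.0022


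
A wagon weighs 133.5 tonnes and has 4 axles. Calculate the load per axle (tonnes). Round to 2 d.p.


Load per axle = total weight / number of axles
Load = 133.5 / 4
Load = 33.38 tonnes

33.38


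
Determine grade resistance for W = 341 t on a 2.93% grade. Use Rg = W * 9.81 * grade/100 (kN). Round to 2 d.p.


Rg = W * 9.81 * grade / 100
Rg = 341 * 9.81 * 2.93 / 100
Rg = 3345.21 * 0.0293
Rg = 98.01 kN

98.01


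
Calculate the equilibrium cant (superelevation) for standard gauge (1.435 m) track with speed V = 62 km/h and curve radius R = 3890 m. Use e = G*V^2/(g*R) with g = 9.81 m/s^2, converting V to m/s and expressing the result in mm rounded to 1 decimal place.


Convert speed: V = 62 / 3.6 = 17.2222 m/s
Apply formula: e = 1.435 * 17.2222^2 / (9.81 * 3890)
e = 1.435 * 296.6049 / 38160.9
e = 0.011154 m = 11.2 mm

11.2


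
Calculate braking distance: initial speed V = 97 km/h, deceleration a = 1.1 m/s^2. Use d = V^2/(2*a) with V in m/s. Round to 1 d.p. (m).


Convert speed: V = 97 / 3.6 = 26.9444 m/s
V^2 = 726.0031
d = 726.0031 / (2 * 1.1)
d = 726.0031 / 2.2
d = 330.0 m

330.0


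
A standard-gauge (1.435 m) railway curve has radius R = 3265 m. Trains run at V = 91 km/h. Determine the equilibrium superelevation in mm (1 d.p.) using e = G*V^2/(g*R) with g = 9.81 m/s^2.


Convert speed: V = 91 / 3.6 = 25.2778 m/s
Apply formula: e = 1.435 * 25.2778^2 / (9.81 * 3265)
e = 1.435 * 638.966 / 32029.65
e = 0.028627 m = 28.6 mm

28.6


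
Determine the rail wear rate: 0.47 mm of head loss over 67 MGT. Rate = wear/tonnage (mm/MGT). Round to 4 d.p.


Wear rate = total wear / cumulative tonnage
Rate = 0.47 / 67
Rate = 0.0070 mm/MGT

0.0070


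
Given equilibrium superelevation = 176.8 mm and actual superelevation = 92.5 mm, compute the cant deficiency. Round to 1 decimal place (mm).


Cant deficiency = equilibrium cant - actual cant
CD = 176.8 - 92.5
CD = 84.3 mm

84.3


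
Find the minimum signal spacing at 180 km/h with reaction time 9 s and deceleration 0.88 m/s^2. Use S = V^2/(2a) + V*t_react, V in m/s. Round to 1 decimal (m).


V = 180 / 3.6 = 50.0 m/s
Braking distance = 50.0^2 / (2*0.88) = 1420.4545 m
Sighting distance = 50.0 * 9 = 450.0 m
S = 1420.4545 + 450.0 = 1870.5 m

1870.5


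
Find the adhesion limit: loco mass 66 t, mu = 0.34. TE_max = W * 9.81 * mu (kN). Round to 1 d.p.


TE_max = W * g * mu
TE_max = 66 * 9.81 * 0.34
TE_max = 647.46 * 0.34
TE_max = 220.1 kN

220.1


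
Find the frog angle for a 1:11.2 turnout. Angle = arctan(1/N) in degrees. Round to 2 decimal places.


1/N = 1/11.2 = 0.089286
angle = arctan(0.089286) = 0.08905 rad
angle = 0.08905 * 180/pi = 5.10 degrees

5.10


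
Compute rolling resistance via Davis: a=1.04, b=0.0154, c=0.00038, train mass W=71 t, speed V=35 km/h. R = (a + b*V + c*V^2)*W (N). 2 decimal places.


b*V = 0.0154 * 35 = 0.539
c*V^2 = 0.00038 * 1225 = 0.4655
R_per_t = 1.04 + 0.539 + 0.4655 = 2.0445 N/t
R_total = 2.0445 * 71 = 145.16 N

145.16


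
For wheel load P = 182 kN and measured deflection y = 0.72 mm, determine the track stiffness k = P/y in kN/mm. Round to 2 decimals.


Track stiffness k = P / y
k = 182 / 0.72
k = 252.78 kN/mm

252.78


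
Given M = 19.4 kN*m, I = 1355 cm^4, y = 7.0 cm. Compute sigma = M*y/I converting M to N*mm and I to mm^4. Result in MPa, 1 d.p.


Convert units:
M = 19.4 kN*m = 19400000 N*mm
y = 7.0 cm = 70 mm
I = 1355 cm^4 = 13550000 mm^4
sigma = 19400000 * 70 / 13550000
sigma = 100.2 MPa

100.2


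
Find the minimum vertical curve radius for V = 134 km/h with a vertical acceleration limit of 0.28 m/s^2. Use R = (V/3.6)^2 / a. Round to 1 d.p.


Convert speed: V = 134 / 3.6 = 37.2222 m/s
V^2 = 1385.4938 m^2/s^2
R_v = 1385.4938 / 0.28
R_v = 4948.2 m

4948.2


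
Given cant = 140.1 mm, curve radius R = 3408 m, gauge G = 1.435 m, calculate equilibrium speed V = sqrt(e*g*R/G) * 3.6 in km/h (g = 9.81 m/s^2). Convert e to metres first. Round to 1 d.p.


Convert cant: e = 140.1 mm = 0.1401 m
V_ms = sqrt(0.1401 * 9.81 * 3408 / 1.435)
V_ms = sqrt(3264.035155) = 57.1317 m/s
V = 57.1317 * 3.6 = 205.7 km/h

205.7


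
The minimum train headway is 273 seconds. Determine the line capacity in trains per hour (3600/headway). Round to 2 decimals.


Capacity = 3600 / headway
Capacity = 3600 / 273
Capacity = 13.19 trains/hour

13.19


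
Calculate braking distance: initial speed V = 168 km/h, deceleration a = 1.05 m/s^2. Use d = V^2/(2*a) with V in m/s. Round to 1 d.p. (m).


Convert speed: V = 168 / 3.6 = 46.6667 m/s
V^2 = 2177.7778
d = 2177.7778 / (2 * 1.05)
d = 2177.7778 / 2.1
d = 1037.0 m

1037.0


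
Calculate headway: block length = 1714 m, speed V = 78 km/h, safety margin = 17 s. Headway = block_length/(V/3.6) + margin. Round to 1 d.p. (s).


V = 78 / 3.6 = 21.6667 m/s
Block traversal time = 1714 / 21.6667 = 79.1077 s
Headway = 79.1077 + 17
Headway = 96.1 s

96.1


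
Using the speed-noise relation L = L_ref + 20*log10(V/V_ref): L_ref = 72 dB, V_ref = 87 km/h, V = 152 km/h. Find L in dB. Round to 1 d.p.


V/V_ref = 152 / 87 = 1.747126
log10(1.747126) = 0.242324
20 * 0.242324 = 4.8465
L = 72 + 4.8465 = 76.8 dB

76.8


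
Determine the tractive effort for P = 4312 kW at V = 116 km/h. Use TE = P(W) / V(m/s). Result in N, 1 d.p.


Convert: P = 4312 kW = 4312000 W
V = 116 / 3.6 = 32.2222 m/s
TE = 4312000 / 32.2222
TE = 133820.7 N

133820.7


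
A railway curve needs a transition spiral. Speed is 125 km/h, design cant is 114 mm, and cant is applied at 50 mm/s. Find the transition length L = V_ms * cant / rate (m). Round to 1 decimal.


Convert speed: V = 125 / 3.6 = 34.7222 m/s
L = 34.7222 * 114 / 50
L = 3958.3333 / 50
L = 79.2 m

79.2


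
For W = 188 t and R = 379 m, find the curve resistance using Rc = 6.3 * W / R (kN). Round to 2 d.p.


Rc = 6.3 * W / R
Rc = 6.3 * 188 / 379
Rc = 1184.4 / 379
Rc = 3.13 kN

3.13


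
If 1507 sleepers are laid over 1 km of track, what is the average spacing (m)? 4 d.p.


Spacing = 1000 m / number of sleepers
Spacing = 1000 / 1507
Spacing = 0.6636 m

0.6636


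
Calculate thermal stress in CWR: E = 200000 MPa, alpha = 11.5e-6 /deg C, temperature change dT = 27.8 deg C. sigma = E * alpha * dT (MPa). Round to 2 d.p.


sigma = E * alpha * dT
sigma = 200000 * 11.5e-6 * 27.8
sigma = 2.3 * 27.8
sigma = 63.94 MPa

63.94


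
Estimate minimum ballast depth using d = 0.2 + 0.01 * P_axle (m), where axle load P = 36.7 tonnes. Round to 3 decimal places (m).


d = 0.2 + 0.01 * 36.7
d = 0.2 + 0.367
d = 0.567 m

0.567


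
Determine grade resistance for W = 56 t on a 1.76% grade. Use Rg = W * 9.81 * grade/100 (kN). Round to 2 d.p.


Rg = W * 9.81 * grade / 100
Rg = 56 * 9.81 * 1.76 / 100
Rg = 549.36 * 0.0176
Rg = 9.67 kN

9.67


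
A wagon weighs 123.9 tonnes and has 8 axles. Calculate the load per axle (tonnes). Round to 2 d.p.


Load per axle = total weight / number of axles
Load = 123.9 / 8
Load = 15.49 tonnes

15.49


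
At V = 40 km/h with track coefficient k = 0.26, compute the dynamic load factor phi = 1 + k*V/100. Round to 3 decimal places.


phi = 1 + k * V / 100
phi = 1 + 0.26 * 40 / 100
phi = 1 + 0.104
phi = 1.104

1.104


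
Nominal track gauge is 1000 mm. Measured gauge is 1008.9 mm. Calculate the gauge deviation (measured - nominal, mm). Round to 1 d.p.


Deviation = measured - nominal
Deviation = 1008.9 - 1000
Deviation = 8.9 mm

8.9


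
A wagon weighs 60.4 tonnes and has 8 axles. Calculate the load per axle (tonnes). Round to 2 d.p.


Load per axle = total weight / number of axles
Load = 60.4 / 8
Load = 7.55 tonnes

7.55


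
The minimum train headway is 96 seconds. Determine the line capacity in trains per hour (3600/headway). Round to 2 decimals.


Capacity = 3600 / headway
Capacity = 3600 / 96
Capacity = 37.50 trains/hour

37.50


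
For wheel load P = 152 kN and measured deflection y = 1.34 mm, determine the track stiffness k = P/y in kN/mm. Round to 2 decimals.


Track stiffness k = P / y
k = 152 / 1.34
k = 113.43 kN/mm

113.43


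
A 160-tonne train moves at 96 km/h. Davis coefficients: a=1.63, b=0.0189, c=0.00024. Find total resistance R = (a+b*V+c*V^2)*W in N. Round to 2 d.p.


b*V = 0.0189 * 96 = 1.8144
c*V^2 = 0.00024 * 9216 = 2.21184
R_per_t = 1.63 + 1.8144 + 2.21184 = 5.65624 N/t
R_total = 5.65624 * 160 = 905.00 N

905.00


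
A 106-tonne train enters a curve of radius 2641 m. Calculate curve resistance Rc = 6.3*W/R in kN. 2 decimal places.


Rc = 6.3 * W / R
Rc = 6.3 * 106 / 2641
Rc = 667.8 / 2641
Rc = 0.25 kN

0.25


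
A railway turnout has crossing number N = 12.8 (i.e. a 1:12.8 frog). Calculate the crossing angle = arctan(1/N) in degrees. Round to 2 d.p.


1/N = 1/12.8 = 0.078125
angle = arctan(0.078125) = 0.077967 rad
angle = 0.077967 * 180/pi = 4.47 degrees

4.47


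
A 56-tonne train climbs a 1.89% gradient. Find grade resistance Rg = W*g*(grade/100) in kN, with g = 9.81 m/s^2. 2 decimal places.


Rg = W * 9.81 * grade / 100
Rg = 56 * 9.81 * 1.89 / 100
Rg = 549.36 * 0.0189
Rg = 10.38 kN

10.38


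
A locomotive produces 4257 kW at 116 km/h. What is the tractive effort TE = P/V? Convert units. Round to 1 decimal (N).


Convert: P = 4257 kW = 4257000 W
V = 116 / 3.6 = 32.2222 m/s
TE = 4257000 / 32.2222
TE = 132113.8 N

132113.8


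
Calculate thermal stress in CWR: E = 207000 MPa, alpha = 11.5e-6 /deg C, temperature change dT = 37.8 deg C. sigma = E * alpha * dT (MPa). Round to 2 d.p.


sigma = E * alpha * dT
sigma = 207000 * 11.5e-6 * 37.8
sigma = 2.3805 * 37.8
sigma = 89.98 MPa

89.98


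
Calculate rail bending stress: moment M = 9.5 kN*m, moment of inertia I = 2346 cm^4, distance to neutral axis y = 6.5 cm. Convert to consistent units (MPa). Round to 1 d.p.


Convert units:
M = 9.5 kN*m = 9500000 N*mm
y = 6.5 cm = 65 mm
I = 2346 cm^4 = 23460000 mm^4
sigma = 9500000 * 65 / 23460000
sigma = 26.3 MPa

26.3


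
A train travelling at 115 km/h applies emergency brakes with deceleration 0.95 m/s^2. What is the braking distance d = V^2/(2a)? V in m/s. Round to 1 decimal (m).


Convert speed: V = 115 / 3.6 = 31.9444 m/s
V^2 = 1020.4475
d = 1020.4475 / (2 * 0.95)
d = 1020.4475 / 1.9
d = 537.1 m

537.1


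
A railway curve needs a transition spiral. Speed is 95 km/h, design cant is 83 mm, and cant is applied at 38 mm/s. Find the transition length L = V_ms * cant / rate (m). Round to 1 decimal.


Convert speed: V = 95 / 3.6 = 26.3889 m/s
L = 26.3889 * 83 / 38
L = 2190.2778 / 38
L = 57.6 m

57.6


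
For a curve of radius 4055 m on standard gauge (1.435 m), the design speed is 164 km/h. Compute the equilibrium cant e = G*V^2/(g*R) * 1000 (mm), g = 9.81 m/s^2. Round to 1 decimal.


Convert speed: V = 164 / 3.6 = 45.5556 m/s
Apply formula: e = 1.435 * 45.5556^2 / (9.81 * 4055)
e = 1.435 * 2075.3086 / 39779.55
e = 0.074864 m = 74.9 mm

74.9


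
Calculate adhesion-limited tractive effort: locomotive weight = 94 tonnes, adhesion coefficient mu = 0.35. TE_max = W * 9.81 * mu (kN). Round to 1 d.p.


TE_max = W * g * mu
TE_max = 94 * 9.81 * 0.35
TE_max = 922.14 * 0.35
TE_max = 322.7 kN

322.7


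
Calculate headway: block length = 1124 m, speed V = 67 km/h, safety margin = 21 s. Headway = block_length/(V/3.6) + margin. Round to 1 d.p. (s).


V = 67 / 3.6 = 18.6111 m/s
Block traversal time = 1124 / 18.6111 = 60.394 s
Headway = 60.394 + 21
Headway = 81.4 s

81.4
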